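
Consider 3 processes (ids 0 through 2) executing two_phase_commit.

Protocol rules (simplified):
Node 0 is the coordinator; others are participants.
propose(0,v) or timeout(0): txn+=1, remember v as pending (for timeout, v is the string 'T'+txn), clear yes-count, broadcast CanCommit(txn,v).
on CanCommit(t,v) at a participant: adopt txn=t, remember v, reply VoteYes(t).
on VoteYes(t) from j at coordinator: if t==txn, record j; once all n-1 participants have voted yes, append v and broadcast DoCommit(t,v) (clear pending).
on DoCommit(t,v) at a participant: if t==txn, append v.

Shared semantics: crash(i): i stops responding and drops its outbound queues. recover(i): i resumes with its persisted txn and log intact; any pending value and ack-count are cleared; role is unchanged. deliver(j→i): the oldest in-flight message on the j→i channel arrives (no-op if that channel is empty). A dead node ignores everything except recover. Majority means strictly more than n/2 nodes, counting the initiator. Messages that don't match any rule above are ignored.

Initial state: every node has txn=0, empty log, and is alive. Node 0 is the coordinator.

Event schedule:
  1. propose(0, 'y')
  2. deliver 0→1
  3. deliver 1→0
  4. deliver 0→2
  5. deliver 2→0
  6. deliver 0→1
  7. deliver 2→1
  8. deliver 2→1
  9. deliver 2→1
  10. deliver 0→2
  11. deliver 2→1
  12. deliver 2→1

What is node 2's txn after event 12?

step 1 propose(0,'y'): 0={coor,t=1,log=-}
step 2 deliver 0→1: 1={part,t=1,log=-}
step 3 deliver 1→0: —
step 4 deliver 0→2: 2={part,t=1,log=-}
step 5 deliver 2→0: 0={coor,t=1,log=y}
step 6 deliver 0→1: 1={part,t=1,log=y}
step 7 deliver 2→1: —
step 8 deliver 2→1: —
step 9 deliver 2→1: —
step 10 deliver 0→2: 2={part,t=1,log=y}
step 11 deliver 2→1: —
step 12 deliver 2→1: —

1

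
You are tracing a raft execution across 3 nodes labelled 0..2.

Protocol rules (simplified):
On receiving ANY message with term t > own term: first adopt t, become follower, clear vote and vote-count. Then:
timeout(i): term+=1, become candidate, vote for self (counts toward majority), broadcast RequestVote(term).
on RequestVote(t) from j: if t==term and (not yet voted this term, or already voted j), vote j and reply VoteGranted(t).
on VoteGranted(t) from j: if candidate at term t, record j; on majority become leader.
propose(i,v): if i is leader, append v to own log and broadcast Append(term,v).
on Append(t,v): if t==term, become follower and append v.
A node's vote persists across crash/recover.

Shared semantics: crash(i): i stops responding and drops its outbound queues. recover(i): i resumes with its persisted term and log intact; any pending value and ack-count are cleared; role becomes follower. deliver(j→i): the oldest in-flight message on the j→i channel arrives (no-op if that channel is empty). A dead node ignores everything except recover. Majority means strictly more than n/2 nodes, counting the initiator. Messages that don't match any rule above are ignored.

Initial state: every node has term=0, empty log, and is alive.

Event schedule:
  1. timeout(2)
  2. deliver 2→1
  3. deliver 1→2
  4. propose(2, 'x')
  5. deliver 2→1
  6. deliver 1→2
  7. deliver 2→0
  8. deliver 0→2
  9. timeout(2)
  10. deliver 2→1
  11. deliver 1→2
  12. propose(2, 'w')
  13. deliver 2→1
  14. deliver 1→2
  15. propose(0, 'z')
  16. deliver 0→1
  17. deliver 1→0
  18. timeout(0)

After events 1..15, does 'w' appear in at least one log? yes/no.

yes

[1] timeout(2) → N2(cand t1 [-])
[2] deliver 2→1 → N1(foll t1 [-])
[3] deliver 1→2 → N2(lead t1 [-])
[4] propose(2,'x') → N2(lead t1 [x])
[5] deliver 2→1 → N1(foll t1 [x])
[6] deliver 1→2 → ∅
[7] deliver 2→0 → N0(foll t1 [-])
[8] deliver 0→2 → ∅
[9] timeout(2) → N2(cand t2 [x])
[10] deliver 2→1 → N1(foll t2 [x])
[11] deliver 1→2 → N2(lead t2 [x])
[12] propose(2,'w') → N2(lead t2 [x,w])
[13] deliver 2→1 → N1(foll t2 [x,w])
[14] deliver 1→2 → ∅
[15] propose(0,'z') → ∅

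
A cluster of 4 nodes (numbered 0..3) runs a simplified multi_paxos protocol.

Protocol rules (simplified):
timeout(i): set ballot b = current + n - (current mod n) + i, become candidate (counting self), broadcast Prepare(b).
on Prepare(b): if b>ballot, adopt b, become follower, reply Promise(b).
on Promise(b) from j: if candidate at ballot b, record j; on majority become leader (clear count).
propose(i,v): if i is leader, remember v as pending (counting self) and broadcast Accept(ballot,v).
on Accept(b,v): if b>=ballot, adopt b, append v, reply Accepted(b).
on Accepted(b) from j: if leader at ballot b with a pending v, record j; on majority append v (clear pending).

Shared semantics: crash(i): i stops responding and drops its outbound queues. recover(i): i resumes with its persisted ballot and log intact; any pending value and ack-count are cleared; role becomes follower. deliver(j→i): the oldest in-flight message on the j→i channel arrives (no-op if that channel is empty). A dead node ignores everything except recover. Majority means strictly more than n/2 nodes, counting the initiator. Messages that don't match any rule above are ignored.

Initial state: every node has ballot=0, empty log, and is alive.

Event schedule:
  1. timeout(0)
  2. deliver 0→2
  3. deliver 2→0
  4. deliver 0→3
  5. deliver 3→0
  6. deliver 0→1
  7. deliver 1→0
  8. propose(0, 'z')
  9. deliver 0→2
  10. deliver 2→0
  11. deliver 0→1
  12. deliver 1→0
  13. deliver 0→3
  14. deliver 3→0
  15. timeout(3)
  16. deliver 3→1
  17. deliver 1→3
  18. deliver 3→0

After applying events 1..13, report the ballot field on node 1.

4

1. timeout(0):  <0:cand b4 ->
2. deliver 0→2:  <2:foll b4 ->
3. deliver 2→0:  nop
4. deliver 0→3:  <3:foll b4 ->
5. deliver 3→0:  <0:lead b4 ->
6. deliver 0→1:  <1:foll b4 ->
7. deliver 1→0:  nop
8. propose(0,'z'):  nop
9. deliver 0→2:  <2:foll b4 z>
10. deliver 2→0:  nop
11. deliver 0→1:  <1:foll b4 z>
12. deliver 1→0:  <0:lead b4 z>
13. deliver 0→3:  <3:foll b4 z>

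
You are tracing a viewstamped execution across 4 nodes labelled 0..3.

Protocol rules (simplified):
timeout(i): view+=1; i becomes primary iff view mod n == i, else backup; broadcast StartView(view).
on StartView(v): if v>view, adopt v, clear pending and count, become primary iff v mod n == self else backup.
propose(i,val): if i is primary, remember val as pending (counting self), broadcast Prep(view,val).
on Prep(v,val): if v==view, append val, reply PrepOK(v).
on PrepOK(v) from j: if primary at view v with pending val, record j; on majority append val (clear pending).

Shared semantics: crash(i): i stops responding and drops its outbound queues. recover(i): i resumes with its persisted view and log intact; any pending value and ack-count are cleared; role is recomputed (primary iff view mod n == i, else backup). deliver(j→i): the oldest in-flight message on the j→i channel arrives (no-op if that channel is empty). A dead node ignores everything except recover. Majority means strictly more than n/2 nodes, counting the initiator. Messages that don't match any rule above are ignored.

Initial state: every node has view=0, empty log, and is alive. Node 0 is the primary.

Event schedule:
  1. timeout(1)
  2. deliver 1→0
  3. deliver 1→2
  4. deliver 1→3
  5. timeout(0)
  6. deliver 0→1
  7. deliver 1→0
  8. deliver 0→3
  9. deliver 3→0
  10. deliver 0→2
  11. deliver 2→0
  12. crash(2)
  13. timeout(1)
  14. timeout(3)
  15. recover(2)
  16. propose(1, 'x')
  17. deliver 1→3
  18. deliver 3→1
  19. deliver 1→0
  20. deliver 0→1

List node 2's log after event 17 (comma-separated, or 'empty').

e1 timeout(1): 1[prim,v=1,-]
e2 deliver 1→0: 0[back,v=1,-]
e3 deliver 1→2: 2[back,v=1,-]
e4 deliver 1→3: 3[back,v=1,-]
e5 timeout(0): 0[back,v=2,-]
e6 deliver 0→1: 1[back,v=2,-]
e7 deliver 1→0: ·
e8 deliver 0→3: 3[back,v=2,-]
e9 deliver 3→0: ·
e10 deliver 0→2: 2[prim,v=2,-]
e11 deliver 2→0: ·
e12 crash(2): 2[✗prim,v=2,-]
e13 timeout(1): 1[back,v=3,-]
e14 timeout(3): 3[prim,v=3,-]
e15 recover(2): 2[prim,v=2,-]
e16 propose(1,'x'): ·
e17 deliver 1→3: ·

empty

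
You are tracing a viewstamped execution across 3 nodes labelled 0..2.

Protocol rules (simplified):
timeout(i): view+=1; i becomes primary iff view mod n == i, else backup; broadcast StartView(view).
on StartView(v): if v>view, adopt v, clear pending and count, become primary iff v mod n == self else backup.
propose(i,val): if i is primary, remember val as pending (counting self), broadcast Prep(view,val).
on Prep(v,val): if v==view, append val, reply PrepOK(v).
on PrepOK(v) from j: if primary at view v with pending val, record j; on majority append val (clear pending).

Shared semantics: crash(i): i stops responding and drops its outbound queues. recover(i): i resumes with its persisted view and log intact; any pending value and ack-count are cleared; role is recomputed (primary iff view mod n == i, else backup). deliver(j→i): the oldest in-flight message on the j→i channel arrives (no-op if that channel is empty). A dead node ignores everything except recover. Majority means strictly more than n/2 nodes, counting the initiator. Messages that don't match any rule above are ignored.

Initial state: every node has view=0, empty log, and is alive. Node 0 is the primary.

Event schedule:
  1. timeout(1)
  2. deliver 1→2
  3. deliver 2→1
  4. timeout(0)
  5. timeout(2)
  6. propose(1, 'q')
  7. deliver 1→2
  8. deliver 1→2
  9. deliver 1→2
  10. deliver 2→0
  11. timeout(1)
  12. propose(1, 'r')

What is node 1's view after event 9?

1

1. timeout(1):  <1:prim v1 ->
2. deliver 1→2:  <2:back v1 ->
3. deliver 2→1:  nop
4. timeout(0):  <0:back v1 ->
5. timeout(2):  <2:prim v2 ->
6. propose(1,'q'):  nop
7. deliver 1→2:  nop
8. deliver 1→2:  nop
9. deliver 1→2:  nop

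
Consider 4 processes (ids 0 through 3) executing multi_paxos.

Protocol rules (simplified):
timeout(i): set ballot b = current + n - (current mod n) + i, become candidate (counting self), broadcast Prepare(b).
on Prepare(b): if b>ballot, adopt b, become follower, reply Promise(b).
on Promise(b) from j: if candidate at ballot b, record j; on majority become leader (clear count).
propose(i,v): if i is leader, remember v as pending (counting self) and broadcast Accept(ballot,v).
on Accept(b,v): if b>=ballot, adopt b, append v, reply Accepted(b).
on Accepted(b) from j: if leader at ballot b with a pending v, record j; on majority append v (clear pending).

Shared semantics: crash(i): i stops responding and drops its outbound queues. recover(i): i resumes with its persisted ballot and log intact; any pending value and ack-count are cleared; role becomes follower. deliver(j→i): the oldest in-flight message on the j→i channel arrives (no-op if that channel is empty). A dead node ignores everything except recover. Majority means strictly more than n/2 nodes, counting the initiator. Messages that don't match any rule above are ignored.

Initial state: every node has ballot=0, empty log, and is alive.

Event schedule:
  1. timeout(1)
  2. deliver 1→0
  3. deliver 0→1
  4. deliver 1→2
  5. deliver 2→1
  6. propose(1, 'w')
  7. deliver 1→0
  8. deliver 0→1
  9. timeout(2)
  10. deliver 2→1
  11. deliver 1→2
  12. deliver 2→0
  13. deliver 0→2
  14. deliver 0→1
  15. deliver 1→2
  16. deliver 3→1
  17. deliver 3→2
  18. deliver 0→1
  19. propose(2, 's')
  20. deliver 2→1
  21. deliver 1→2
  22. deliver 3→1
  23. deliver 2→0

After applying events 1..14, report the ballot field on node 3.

0

step 1 timeout(1): 1={cand,b=5,log=-}
step 2 deliver 1→0: 0={foll,b=5,log=-}
step 3 deliver 0→1: —
step 4 deliver 1→2: 2={foll,b=5,log=-}
step 5 deliver 2→1: 1={lead,b=5,log=-}
step 6 propose(1,'w'): —
step 7 deliver 1→0: 0={foll,b=5,log=w}
step 8 deliver 0→1: —
step 9 timeout(2): 2={cand,b=10,log=-}
step 10 deliver 2→1: 1={foll,b=10,log=-}
step 11 deliver 1→2: —
step 12 deliver 2→0: 0={foll,b=10,log=w}
step 13 deliver 0→2: —
step 14 deliver 0→1: —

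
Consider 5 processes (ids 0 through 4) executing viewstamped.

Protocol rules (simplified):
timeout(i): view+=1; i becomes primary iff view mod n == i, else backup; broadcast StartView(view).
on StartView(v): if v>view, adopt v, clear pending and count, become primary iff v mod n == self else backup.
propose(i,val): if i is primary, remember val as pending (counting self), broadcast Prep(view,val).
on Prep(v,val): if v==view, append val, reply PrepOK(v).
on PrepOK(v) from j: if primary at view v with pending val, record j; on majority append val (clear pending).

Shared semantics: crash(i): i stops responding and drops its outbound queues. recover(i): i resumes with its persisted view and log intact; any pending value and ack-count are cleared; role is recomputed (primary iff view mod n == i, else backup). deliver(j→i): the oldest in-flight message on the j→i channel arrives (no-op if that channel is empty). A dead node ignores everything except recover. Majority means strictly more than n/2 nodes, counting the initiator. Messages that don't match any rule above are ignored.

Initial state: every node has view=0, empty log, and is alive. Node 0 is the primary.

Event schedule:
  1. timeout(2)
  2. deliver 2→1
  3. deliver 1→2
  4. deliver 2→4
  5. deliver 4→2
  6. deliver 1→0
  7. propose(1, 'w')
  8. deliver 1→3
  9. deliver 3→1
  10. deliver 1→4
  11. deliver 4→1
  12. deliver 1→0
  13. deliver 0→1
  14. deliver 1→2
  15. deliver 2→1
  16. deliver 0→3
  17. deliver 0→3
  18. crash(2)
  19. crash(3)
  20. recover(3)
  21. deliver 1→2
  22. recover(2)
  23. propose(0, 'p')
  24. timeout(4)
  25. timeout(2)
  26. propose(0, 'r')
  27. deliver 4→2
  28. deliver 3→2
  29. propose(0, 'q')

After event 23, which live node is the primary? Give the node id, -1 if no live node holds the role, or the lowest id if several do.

0

e1 timeout(2): 2[back,v=1,-]
e2 deliver 2→1: 1[prim,v=1,-]
e3 deliver 1→2: ·
e4 deliver 2→4: 4[back,v=1,-]
e5 deliver 4→2: ·
e6 deliver 1→0: ·
e7 propose(1,'w'): ·
e8 deliver 1→3: ·
e9 deliver 3→1: ·
e10 deliver 1→4: 4[back,v=1,w]
e11 deliver 4→1: ·
e12 deliver 1→0: ·
e13 deliver 0→1: ·
e14 deliver 1→2: 2[back,v=1,w]
e15 deliver 2→1: 1[prim,v=1,w]
e16 deliver 0→3: ·
e17 deliver 0→3: ·
e18 crash(2): 2[✗back,v=1,w]
e19 crash(3): 3[✗back,v=0,-]
e20 recover(3): 3[back,v=0,-]
e21 deliver 1→2: ·
e22 recover(2): 2[back,v=1,w]
e23 propose(0,'p'): ·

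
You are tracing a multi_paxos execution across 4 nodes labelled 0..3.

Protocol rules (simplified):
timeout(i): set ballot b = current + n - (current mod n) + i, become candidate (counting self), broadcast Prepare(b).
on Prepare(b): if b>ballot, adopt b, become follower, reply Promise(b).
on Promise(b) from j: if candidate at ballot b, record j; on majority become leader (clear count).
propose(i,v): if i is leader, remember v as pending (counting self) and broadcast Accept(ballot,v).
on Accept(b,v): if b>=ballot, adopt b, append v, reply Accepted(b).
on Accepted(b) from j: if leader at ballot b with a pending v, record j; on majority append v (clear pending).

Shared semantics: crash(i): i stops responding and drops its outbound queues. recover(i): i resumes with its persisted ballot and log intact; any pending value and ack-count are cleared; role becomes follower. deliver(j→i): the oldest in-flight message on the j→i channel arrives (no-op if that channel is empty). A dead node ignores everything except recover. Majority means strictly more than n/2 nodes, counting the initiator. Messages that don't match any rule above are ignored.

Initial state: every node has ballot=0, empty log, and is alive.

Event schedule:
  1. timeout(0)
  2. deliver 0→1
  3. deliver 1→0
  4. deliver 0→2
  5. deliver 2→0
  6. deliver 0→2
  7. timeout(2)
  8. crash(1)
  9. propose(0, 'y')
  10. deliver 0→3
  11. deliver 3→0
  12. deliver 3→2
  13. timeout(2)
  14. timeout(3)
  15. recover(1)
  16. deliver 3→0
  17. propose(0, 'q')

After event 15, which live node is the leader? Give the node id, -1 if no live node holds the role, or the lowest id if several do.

0

[1] timeout(0) → N0(cand b4 [-])
[2] deliver 0→1 → N1(foll b4 [-])
[3] deliver 1→0 → ∅
[4] deliver 0→2 → N2(foll b4 [-])
[5] deliver 2→0 → N0(lead b4 [-])
[6] deliver 0→2 → ∅
[7] timeout(2) → N2(cand b10 [-])
[8] crash(1) → N1(✗foll b4 [-])
[9] propose(0,'y') → ∅
[10] deliver 0→3 → N3(foll b4 [-])
[11] deliver 3→0 → ∅
[12] deliver 3→2 → ∅
[13] timeout(2) → N2(cand b14 [-])
[14] timeout(3) → N3(cand b11 [-])
[15] recover(1) → N1(foll b4 [-])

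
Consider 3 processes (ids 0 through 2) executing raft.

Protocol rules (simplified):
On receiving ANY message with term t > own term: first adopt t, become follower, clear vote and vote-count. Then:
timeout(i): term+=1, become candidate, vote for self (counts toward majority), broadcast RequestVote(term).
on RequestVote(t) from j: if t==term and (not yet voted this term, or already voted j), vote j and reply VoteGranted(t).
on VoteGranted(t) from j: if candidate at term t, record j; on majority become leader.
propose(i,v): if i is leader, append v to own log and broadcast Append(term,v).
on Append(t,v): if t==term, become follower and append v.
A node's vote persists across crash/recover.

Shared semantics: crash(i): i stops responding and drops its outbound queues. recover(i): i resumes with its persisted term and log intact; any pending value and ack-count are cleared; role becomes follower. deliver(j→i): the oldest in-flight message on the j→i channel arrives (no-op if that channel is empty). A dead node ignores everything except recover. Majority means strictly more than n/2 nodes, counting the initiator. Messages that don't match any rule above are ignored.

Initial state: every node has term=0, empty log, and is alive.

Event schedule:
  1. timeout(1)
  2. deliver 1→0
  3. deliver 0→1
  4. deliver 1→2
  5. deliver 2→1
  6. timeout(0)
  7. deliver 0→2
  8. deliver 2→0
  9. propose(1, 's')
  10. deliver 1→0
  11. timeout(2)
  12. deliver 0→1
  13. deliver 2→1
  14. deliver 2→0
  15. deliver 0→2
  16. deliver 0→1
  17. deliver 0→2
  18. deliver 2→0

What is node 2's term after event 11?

3

1. timeout(1):  <1:cand t1 ->
2. deliver 1→0:  <0:foll t1 ->
3. deliver 0→1:  <1:lead t1 ->
4. deliver 1→2:  <2:foll t1 ->
5. deliver 2→1:  nop
6. timeout(0):  <0:cand t2 ->
7. deliver 0→2:  <2:foll t2 ->
8. deliver 2→0:  <0:lead t2 ->
9. propose(1,'s'):  <1:lead t1 s>
10. deliver 1→0:  nop
11. timeout(2):  <2:cand t3 ->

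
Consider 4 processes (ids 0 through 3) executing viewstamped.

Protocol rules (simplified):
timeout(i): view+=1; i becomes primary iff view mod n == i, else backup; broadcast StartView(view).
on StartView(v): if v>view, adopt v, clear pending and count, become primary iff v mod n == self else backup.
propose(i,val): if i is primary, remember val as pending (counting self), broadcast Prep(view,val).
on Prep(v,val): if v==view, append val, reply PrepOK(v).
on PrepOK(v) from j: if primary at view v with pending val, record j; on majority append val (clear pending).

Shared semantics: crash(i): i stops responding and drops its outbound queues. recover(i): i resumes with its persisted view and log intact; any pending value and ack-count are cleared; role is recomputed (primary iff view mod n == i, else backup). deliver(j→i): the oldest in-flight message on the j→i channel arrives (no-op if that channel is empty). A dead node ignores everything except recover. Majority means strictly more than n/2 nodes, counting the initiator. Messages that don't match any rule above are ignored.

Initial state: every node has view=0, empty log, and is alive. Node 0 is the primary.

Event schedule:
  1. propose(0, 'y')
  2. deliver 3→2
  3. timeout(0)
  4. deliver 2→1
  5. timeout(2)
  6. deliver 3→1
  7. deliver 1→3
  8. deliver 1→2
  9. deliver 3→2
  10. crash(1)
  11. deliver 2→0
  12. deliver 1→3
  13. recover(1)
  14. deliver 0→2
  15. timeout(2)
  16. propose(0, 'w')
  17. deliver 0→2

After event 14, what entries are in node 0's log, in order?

empty

e1 propose(0,'y'): ·
e2 deliver 3→2: ·
e3 timeout(0): 0[back,v=1,-]
e4 deliver 2→1: ·
e5 timeout(2): 2[back,v=1,-]
e6 deliver 3→1: ·
e7 deliver 1→3: ·
e8 deliver 1→2: ·
e9 deliver 3→2: ·
e10 crash(1): 1[✗back,v=0,-]
e11 deliver 2→0: ·
e12 deliver 1→3: ·
e13 recover(1): 1[back,v=0,-]
e14 deliver 0→2: ·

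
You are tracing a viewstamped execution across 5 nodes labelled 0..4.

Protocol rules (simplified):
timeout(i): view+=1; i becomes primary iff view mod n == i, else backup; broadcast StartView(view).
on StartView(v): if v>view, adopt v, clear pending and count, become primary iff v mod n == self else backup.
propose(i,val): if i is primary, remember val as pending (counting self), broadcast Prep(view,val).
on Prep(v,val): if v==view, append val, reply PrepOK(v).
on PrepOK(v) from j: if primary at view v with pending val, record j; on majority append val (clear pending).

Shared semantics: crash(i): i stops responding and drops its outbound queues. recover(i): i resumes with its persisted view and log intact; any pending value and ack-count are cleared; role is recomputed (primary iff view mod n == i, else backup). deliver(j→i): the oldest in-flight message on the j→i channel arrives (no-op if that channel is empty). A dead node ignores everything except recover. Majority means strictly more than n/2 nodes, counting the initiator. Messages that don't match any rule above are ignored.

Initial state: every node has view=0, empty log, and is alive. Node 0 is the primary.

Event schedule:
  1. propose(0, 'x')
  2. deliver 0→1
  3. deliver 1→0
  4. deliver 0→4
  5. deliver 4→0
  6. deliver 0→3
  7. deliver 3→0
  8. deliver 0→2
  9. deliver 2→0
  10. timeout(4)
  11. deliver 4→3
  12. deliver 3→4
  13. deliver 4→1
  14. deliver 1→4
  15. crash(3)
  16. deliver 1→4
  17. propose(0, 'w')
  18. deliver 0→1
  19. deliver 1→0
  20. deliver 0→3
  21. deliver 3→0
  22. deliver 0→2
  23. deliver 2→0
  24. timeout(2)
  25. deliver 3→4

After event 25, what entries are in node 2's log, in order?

e1 propose(0,'x'): ·
e2 deliver 0→1: 1[back,v=0,x]
e3 deliver 1→0: ·
e4 deliver 0→4: 4[back,v=0,x]
e5 deliver 4→0: 0[prim,v=0,x]
e6 deliver 0→3: 3[back,v=0,x]
e7 deliver 3→0: ·
e8 deliver 0→2: 2[back,v=0,x]
e9 deliver 2→0: ·
e10 timeout(4): 4[back,v=1,x]
e11 deliver 4→3: 3[back,v=1,x]
e12 deliver 3→4: ·
e13 deliver 4→1: 1[prim,v=1,x]
e14 deliver 1→4: ·
e15 crash(3): 3[✗back,v=1,x]
e16 deliver 1→4: ·
e17 propose(0,'w'): ·
e18 deliver 0→1: ·
e19 deliver 1→0: ·
e20 deliver 0→3: ·
e21 deliver 3→0: ·
e22 deliver 0→2: 2[back,v=0,x,w]
e23 deliver 2→0: ·
e24 timeout(2): 2[back,v=1,x,w]
e25 deliver 3→4: ·

x,w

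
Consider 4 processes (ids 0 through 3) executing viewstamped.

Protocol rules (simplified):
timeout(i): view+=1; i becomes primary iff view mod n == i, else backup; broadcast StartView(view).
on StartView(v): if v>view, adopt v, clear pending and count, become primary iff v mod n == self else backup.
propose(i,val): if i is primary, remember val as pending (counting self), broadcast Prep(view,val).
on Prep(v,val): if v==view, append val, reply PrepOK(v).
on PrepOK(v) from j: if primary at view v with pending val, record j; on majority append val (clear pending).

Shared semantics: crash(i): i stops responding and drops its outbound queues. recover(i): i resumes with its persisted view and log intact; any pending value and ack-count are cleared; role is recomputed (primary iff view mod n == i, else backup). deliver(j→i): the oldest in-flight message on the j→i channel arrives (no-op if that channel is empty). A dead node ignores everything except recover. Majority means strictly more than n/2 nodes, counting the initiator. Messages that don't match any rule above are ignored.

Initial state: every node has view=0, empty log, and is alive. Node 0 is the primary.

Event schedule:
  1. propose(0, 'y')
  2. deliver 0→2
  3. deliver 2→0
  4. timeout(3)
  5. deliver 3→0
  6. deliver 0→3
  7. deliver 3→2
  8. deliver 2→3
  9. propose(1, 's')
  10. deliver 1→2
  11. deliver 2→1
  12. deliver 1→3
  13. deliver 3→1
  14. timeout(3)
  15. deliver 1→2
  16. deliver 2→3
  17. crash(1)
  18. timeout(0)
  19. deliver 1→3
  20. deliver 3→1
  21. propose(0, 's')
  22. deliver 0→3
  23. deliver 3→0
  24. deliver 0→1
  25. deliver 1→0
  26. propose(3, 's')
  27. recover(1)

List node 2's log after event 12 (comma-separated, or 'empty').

[1] propose(0,'y') → ∅
[2] deliver 0→2 → N2(back v0 [y])
[3] deliver 2→0 → ∅
[4] timeout(3) → N3(back v1 [-])
[5] deliver 3→0 → N0(back v1 [-])
[6] deliver 0→3 → ∅
[7] deliver 3→2 → N2(back v1 [y])
[8] deliver 2→3 → ∅
[9] propose(1,'s') → ∅
[10] deliver 1→2 → ∅
[11] deliver 2→1 → ∅
[12] deliver 1→3 → ∅

y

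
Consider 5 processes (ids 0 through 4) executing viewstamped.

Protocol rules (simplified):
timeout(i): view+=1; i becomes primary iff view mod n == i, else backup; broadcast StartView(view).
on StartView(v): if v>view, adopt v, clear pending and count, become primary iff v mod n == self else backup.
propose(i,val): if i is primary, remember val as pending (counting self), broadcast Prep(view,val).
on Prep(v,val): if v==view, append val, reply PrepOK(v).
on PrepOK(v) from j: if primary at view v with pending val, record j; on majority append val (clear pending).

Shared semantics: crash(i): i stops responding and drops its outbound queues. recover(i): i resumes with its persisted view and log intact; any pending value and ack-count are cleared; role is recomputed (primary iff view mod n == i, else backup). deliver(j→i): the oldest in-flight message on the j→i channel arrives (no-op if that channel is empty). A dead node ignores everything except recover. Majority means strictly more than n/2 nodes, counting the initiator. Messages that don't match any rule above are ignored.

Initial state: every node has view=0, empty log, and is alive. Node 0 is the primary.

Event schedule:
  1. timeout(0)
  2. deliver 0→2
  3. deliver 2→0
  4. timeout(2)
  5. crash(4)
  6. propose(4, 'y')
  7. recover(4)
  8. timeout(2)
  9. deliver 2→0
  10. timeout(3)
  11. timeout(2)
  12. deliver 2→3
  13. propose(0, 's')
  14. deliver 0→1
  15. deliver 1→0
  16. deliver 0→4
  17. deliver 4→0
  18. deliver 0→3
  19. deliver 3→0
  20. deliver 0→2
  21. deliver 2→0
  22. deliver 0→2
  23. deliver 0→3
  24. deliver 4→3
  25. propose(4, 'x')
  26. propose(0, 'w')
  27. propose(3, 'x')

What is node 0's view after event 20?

2

step 1 timeout(0): 0={back,v=1,log=-}
step 2 deliver 0→2: 2={back,v=1,log=-}
step 3 deliver 2→0: —
step 4 timeout(2): 2={prim,v=2,log=-}
step 5 crash(4): 4={✗back,v=0,log=-}
step 6 propose(4,'y'): —
step 7 recover(4): 4={back,v=0,log=-}
step 8 timeout(2): 2={back,v=3,log=-}
step 9 deliver 2→0: 0={back,v=2,log=-}
step 10 timeout(3): 3={back,v=1,log=-}
step 11 timeout(2): 2={back,v=4,log=-}
step 12 deliver 2→3: 3={back,v=2,log=-}
step 13 propose(0,'s'): —
step 14 deliver 0→1: 1={prim,v=1,log=-}
step 15 deliver 1→0: —
step 16 deliver 0→4: 4={back,v=1,log=-}
step 17 deliver 4→0: —
step 18 deliver 0→3: —
step 19 deliver 3→0: —
step 20 deliver 0→2: —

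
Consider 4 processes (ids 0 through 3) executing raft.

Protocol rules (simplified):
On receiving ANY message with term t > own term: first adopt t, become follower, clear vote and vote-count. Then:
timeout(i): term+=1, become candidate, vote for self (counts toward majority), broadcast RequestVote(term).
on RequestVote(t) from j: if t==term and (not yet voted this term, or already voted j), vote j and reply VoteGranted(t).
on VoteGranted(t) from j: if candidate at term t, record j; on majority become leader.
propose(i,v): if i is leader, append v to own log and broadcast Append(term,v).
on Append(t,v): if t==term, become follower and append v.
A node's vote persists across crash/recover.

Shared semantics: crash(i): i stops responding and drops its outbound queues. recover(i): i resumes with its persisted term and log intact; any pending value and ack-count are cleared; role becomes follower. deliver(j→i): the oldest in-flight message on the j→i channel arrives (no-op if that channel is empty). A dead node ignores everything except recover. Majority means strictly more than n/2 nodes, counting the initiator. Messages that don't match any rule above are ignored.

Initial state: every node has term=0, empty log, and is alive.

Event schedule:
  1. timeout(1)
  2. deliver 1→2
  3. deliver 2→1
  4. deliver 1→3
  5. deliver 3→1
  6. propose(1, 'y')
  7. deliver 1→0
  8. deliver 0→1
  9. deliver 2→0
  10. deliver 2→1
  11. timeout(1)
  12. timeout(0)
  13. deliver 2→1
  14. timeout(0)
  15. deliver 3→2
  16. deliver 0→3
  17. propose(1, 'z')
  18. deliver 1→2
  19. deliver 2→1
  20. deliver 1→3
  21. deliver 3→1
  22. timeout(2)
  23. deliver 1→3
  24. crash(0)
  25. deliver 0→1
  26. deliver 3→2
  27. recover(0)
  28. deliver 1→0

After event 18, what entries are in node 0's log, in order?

step 1 timeout(1): 1={cand,t=1,log=-}
step 2 deliver 1→2: 2={foll,t=1,log=-}
step 3 deliver 2→1: —
step 4 deliver 1→3: 3={foll,t=1,log=-}
step 5 deliver 3→1: 1={lead,t=1,log=-}
step 6 propose(1,'y'): 1={lead,t=1,log=y}
step 7 deliver 1→0: 0={foll,t=1,log=-}
step 8 deliver 0→1: —
step 9 deliver 2→0: —
step 10 deliver 2→1: —
step 11 timeout(1): 1={cand,t=2,log=y}
step 12 timeout(0): 0={cand,t=2,log=-}
step 13 deliver 2→1: —
step 14 timeout(0): 0={cand,t=3,log=-}
step 15 deliver 3→2: —
step 16 deliver 0→3: 3={foll,t=2,log=-}
step 17 propose(1,'z'): —
step 18 deliver 1→2: 2={foll,t=1,log=y}

empty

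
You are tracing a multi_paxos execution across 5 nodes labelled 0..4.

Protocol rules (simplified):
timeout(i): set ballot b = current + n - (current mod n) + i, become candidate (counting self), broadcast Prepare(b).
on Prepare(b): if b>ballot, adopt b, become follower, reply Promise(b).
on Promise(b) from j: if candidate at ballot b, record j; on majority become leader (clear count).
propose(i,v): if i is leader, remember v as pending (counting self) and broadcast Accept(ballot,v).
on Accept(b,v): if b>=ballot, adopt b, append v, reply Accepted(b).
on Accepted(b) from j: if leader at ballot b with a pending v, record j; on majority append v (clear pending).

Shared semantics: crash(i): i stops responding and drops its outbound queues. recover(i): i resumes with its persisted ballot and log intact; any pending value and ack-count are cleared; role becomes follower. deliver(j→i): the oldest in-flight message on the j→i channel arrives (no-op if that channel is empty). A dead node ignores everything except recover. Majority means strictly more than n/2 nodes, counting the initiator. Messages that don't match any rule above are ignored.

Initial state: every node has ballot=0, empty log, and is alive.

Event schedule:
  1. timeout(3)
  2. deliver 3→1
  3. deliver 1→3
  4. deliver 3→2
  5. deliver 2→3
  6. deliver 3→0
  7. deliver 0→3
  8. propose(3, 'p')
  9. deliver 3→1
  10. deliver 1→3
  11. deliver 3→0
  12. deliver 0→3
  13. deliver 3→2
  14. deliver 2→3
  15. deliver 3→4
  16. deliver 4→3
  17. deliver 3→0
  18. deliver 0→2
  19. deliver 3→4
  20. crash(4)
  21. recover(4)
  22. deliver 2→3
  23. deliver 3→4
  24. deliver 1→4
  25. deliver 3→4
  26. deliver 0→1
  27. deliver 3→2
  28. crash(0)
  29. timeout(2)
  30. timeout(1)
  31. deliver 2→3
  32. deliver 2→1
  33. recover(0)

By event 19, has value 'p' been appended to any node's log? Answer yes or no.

after 1 — timeout(3): n3:cand/b8/[-]
after 2 — deliver 3→1: n1:foll/b8/[-]
after 3 — deliver 1→3: ·
after 4 — deliver 3→2: n2:foll/b8/[-]
after 5 — deliver 2→3: n3:lead/b8/[-]
after 6 — deliver 3→0: n0:foll/b8/[-]
after 7 — deliver 0→3: ·
after 8 — propose(3,'p'): ·
after 9 — deliver 3→1: n1:foll/b8/[p]
after 10 — deliver 1→3: ·
after 11 — deliver 3→0: n0:foll/b8/[p]
after 12 — deliver 0→3: n3:lead/b8/[p]
after 13 — deliver 3→2: n2:foll/b8/[p]
after 14 — deliver 2→3: ·
after 15 — deliver 3→4: n4:foll/b8/[-]
after 16 — deliver 4→3: ·
after 17 — deliver 3→0: ·
after 18 — deliver 0→2: ·
after 19 — deliver 3→4: n4:foll/b8/[p]

yes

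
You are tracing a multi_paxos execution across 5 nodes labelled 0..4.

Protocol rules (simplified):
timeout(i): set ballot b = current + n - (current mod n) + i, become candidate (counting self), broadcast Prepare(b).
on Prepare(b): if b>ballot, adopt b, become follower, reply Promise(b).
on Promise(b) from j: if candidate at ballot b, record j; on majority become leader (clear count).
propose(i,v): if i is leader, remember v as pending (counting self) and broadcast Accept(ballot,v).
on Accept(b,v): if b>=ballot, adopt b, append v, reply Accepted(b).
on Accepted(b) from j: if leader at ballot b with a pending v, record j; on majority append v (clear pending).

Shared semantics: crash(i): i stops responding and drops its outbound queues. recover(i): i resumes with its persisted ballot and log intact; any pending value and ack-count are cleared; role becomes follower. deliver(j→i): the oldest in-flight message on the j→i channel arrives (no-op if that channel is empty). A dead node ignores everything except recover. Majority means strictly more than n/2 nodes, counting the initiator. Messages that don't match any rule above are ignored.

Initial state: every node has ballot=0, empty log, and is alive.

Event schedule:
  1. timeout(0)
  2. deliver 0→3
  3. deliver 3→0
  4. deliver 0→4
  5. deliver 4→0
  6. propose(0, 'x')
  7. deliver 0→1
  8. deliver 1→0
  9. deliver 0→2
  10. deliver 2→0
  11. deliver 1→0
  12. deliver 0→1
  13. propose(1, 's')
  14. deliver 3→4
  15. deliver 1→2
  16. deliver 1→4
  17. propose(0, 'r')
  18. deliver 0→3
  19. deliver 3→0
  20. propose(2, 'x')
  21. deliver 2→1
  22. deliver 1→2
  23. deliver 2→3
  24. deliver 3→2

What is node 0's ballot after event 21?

5

e1 timeout(0): 0[cand,b=5,-]
e2 deliver 0→3: 3[foll,b=5,-]
e3 deliver 3→0: ·
e4 deliver 0→4: 4[foll,b=5,-]
e5 deliver 4→0: 0[lead,b=5,-]
e6 propose(0,'x'): ·
e7 deliver 0→1: 1[foll,b=5,-]
e8 deliver 1→0: ·
e9 deliver 0→2: 2[foll,b=5,-]
e10 deliver 2→0: ·
e11 deliver 1→0: ·
e12 deliver 0→1: 1[foll,b=5,x]
e13 propose(1,'s'): ·
e14 deliver 3→4: ·
e15 deliver 1→2: ·
e16 deliver 1→4: ·
e17 propose(0,'r'): ·
e18 deliver 0→3: 3[foll,b=5,x]
e19 deliver 3→0: ·
e20 propose(2,'x'): ·
e21 deliver 2→1: ·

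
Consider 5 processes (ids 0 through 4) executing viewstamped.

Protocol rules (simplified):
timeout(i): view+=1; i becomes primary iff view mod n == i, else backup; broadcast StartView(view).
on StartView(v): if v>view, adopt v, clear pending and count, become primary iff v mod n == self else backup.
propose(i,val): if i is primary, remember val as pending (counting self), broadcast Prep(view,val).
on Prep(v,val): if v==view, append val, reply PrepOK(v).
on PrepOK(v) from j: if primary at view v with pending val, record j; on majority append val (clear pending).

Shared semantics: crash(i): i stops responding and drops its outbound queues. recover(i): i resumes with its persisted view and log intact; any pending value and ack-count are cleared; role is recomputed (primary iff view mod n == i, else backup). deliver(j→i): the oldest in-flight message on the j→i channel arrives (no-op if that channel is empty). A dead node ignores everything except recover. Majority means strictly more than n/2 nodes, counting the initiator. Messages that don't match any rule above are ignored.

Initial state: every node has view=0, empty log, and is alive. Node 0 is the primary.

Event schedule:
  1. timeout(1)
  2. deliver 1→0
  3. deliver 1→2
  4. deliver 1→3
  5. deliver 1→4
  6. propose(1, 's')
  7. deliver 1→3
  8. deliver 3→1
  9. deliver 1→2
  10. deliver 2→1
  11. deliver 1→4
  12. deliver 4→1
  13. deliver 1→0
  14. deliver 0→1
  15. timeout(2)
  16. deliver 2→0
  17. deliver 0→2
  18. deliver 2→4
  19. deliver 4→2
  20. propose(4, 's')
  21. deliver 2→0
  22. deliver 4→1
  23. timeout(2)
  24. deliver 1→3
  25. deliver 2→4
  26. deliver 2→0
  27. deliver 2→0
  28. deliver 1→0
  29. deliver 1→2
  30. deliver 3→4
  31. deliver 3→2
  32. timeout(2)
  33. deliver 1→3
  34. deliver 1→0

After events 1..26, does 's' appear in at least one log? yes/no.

step 1 timeout(1): 1={prim,v=1,log=-}
step 2 deliver 1→0: 0={back,v=1,log=-}
step 3 deliver 1→2: 2={back,v=1,log=-}
step 4 deliver 1→3: 3={back,v=1,log=-}
step 5 deliver 1→4: 4={back,v=1,log=-}
step 6 propose(1,'s'): —
step 7 deliver 1→3: 3={back,v=1,log=s}
step 8 deliver 3→1: —
step 9 deliver 1→2: 2={back,v=1,log=s}
step 10 deliver 2→1: 1={prim,v=1,log=s}
step 11 deliver 1→4: 4={back,v=1,log=s}
step 12 deliver 4→1: —
step 13 deliver 1→0: 0={back,v=1,log=s}
step 14 deliver 0→1: —
step 15 timeout(2): 2={prim,v=2,log=s}
step 16 deliver 2→0: 0={back,v=2,log=s}
step 17 deliver 0→2: —
step 18 deliver 2→4: 4={back,v=2,log=s}
step 19 deliver 4→2: —
step 20 propose(4,'s'): —
step 21 deliver 2→0: —
step 22 deliver 4→1: —
step 23 timeout(2): 2={back,v=3,log=s}
step 24 deliver 1→3: —
step 25 deliver 2→4: 4={back,v=3,log=s}
step 26 deliver 2→0: 0={back,v=3,log=s}

yes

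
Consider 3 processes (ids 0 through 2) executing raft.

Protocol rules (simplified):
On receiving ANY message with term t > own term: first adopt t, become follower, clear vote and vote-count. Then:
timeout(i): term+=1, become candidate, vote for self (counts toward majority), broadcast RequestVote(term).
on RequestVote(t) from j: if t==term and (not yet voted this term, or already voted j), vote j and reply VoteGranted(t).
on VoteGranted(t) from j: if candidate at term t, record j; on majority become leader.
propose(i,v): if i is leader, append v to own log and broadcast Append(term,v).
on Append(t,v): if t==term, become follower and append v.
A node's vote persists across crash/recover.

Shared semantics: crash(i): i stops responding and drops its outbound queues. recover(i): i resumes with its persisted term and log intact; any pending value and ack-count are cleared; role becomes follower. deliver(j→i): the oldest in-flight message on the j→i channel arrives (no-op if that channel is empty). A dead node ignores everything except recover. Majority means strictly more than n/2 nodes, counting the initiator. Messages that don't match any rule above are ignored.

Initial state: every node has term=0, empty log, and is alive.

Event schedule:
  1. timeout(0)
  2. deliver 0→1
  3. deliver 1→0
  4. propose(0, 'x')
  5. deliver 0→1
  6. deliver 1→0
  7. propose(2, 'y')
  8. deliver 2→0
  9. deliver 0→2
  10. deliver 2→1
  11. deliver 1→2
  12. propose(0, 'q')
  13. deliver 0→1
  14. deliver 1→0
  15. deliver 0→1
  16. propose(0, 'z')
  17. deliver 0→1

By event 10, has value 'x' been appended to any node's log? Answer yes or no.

step 1 timeout(0): 0={cand,t=1,log=-}
step 2 deliver 0→1: 1={foll,t=1,log=-}
step 3 deliver 1→0: 0={lead,t=1,log=-}
step 4 propose(0,'x'): 0={lead,t=1,log=x}
step 5 deliver 0→1: 1={foll,t=1,log=x}
step 6 deliver 1→0: —
step 7 propose(2,'y'): —
step 8 deliver 2→0: —
step 9 deliver 0→2: 2={foll,t=1,log=-}
step 10 deliver 2→1: —

yes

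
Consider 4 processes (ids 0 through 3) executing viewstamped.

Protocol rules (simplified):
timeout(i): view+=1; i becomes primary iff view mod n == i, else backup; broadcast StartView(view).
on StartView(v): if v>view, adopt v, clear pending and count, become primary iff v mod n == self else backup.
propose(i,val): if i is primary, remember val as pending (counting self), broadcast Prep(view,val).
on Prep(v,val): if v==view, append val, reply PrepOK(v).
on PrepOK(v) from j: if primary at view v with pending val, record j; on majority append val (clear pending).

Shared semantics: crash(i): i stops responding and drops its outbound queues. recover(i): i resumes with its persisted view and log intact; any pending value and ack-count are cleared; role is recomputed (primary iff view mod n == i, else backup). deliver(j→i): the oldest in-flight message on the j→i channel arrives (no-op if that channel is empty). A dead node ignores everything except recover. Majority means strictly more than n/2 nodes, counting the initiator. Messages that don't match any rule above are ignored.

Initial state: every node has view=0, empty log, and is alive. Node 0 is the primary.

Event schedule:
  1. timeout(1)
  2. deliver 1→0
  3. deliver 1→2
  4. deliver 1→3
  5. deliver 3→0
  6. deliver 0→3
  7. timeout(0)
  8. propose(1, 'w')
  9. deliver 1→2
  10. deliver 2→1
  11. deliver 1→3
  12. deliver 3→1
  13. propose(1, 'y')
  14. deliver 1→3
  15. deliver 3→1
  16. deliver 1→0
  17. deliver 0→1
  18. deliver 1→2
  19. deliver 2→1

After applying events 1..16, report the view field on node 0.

2

step 1 timeout(1): 1={prim,v=1,log=-}
step 2 deliver 1→0: 0={back,v=1,log=-}
step 3 deliver 1→2: 2={back,v=1,log=-}
step 4 deliver 1→3: 3={back,v=1,log=-}
step 5 deliver 3→0: —
step 6 deliver 0→3: —
step 7 timeout(0): 0={back,v=2,log=-}
step 8 propose(1,'w'): —
step 9 deliver 1→2: 2={back,v=1,log=w}
step 10 deliver 2→1: —
step 11 deliver 1→3: 3={back,v=1,log=w}
step 12 deliver 3→1: 1={prim,v=1,log=w}
step 13 propose(1,'y'): —
step 14 deliver 1→3: 3={back,v=1,log=w,y}
step 15 deliver 3→1: —
step 16 deliver 1→0: —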